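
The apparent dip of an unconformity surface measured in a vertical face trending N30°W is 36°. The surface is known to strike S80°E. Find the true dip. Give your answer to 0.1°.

43.5°

β = acute angle between strike S80°E and section N30°W = 50°.
tan δ = tan α / sin β = tan 36° / sin 50° = 0.7265 / 0.7660 = 0.9484
δ = arctan(0.9484) = 43.48°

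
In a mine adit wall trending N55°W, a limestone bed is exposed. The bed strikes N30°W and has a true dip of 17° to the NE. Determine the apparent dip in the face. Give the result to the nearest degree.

7°

The section lies 25° from the strike.
tan α = tan 17° × sin 25° = 0.3057 × 0.4226 = 0.1292
α = arctan(0.1292) = 7.36°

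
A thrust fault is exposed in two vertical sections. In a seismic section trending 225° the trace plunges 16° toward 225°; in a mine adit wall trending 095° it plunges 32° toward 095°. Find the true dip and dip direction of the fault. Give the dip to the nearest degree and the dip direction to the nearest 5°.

true dip 48°, dip direction 150°

Represent each trace as a vector plunging at its apparent dip toward its trend (east-north-up frame): v₁ = (-0.680, -0.680, -0.276), v₂ = (0.845, -0.074, -0.530).
The plane normal is n = v₁ × v₂ ∝ (0.340, -0.593, 0.624).
Dip δ = arctan(|n_h|/n_z) = arctan(0.684/0.624) = 47.6°.
Dip direction = azimuth of (n_x, n_y) = atan2(0.340, -0.593) = 150°.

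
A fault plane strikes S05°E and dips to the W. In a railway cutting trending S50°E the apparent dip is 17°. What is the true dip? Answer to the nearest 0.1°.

23.4°

β = acute angle between strike S05°E and section S50°E = 45°.
tan(true dip) = tan 17° / sin 45° = 0.4324
true dip = arctan 0.4324 = 23.38°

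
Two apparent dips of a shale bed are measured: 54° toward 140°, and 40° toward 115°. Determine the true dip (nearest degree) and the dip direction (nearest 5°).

true dip 59°, dip direction 175°

The two traces are lines in the plane: v₁ = (sin 140°·cos 54°, cos 140°·cos 54°, −sin 54°), v₂ = (sin 115°·cos 40°, cos 115°·cos 40°, −sin 40°).
The plane normal is n = v₁ × v₂ ∝ (0.028, -0.319, 0.190).
tan δ = √(n_x²+n_y²)/n_z = 0.320/0.190, so δ = 59.3°.
Dip direction = azimuth of (n_x, n_y) = atan2(0.028, -0.319) = 175°.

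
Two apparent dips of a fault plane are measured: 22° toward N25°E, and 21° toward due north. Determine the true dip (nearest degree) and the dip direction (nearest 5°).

true dip 22°, dip direction 020°

Represent each trace as a vector plunging at its apparent dip toward its trend (east-north-up frame): v₁ = (0.392, 0.840, -0.375), v₂ = (0.000, 0.934, -0.358).
n = v₁ × v₂ = (0.049, 0.140, 0.366) (taken with n_z > 0).
Dip δ = arctan(|n_h|/n_z) = arctan(0.149/0.366) = 22.1°.
Dip direction = azimuth of (n_x, n_y) = atan2(0.049, 0.140) = 19°.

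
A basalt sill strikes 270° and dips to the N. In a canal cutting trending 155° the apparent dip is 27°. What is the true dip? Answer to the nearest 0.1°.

β = acute angle between strike 270° and section 155° = 65°.
tan(true dip) = tan 27° / sin 65° = 0.5622
true dip = arctan 0.5622 = 29.34°

29.3°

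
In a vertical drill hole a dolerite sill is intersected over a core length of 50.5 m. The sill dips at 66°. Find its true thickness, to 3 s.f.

True thickness t = h · cos(dip) = 50.5 × cos 66°
t = 50.5 × 0.4067 = 20.540 m

20.5 m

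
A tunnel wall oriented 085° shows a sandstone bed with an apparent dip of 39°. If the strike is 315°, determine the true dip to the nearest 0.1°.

The section is 50° from the strike.
tan(true dip) = tan 39° / sin 50° = 1.0571
true dip = arctan 1.0571 = 46.59°

46.6°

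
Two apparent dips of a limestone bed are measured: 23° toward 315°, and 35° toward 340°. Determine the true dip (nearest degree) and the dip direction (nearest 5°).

Each apparent-dip line lies in the plane. As unit vectors (x east, y north, z up), v₁ plunges 23°→315° and v₂ plunges 35°→340°.
n = v₁ × v₂ = (0.073, 0.264, 0.319) (taken with n_z > 0).
True dip = arccos(n_z / |n|) = arccos(0.7586) = 40.7°.
Dip direction = azimuth of (n_x, n_y) = atan2(0.073, 0.264) = 15°.

true dip 41°, dip direction 015°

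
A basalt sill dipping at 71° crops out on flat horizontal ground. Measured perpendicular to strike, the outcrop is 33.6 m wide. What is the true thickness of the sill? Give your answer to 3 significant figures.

True thickness t = w · sin(dip) = 33.6 × sin 71°
t = 33.6 × 0.9455 = 31.769 m

31.8 m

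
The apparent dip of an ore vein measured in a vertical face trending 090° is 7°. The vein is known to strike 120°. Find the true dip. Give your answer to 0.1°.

β = acute angle between strike 120° and section 090° = 30°.
tan(true dip) = tan 7° / sin 30° = 0.2456
δ = arctan(0.2456) = 13.80°

13.8°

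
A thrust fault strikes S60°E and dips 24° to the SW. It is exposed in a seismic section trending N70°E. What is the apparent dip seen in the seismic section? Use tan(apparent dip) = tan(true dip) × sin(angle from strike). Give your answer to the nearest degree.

19°

The section lies 50° from the strike.
tan(apparent dip) = tan 24° · sin 50° = 0.3411
α = arctan(0.3411) = 18.83°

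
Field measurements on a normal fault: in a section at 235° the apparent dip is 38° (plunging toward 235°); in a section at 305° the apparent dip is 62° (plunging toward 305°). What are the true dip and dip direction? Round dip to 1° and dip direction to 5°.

Each apparent-dip line lies in the plane. As unit vectors (x east, y north, z up), v₁ plunges 38°→235° and v₂ plunges 62°→305°.
The plane normal is n = v₁ × v₂ ∝ (-0.565, 0.333, 0.348).
Dip δ = arctan(|n_h|/n_z) = arctan(0.656/0.348) = 62.1°.
The horizontal component of n points toward azimuth atan2(n_x, n_y) = 301°, the dip direction.

true dip 62°, dip direction 300°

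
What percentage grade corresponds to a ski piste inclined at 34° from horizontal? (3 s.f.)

67.5%

grade % = 100 × tan 34° = 100 × 0.6745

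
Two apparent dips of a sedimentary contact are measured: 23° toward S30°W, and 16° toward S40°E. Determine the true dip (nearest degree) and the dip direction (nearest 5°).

true dip 24°, dip direction 190°

Represent each trace as a vector plunging at its apparent dip toward its trend (east-north-up frame): v₁ = (-0.460, -0.797, -0.391), v₂ = (0.618, -0.736, -0.276).
Cross product v₁ × v₂ gives the pole to the plane: n ∝ (-0.068, -0.368, 0.831).
True dip = arccos(n_z / |n|) = arccos(0.9118) = 24.2°.
Dip direction = atan2(-0.068, -0.368) = 190° (azimuth of n's horizontal projection).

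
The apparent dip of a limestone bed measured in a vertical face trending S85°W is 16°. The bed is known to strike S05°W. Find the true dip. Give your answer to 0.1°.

16.2°

The section is 80° from the strike.
tan(true dip) = tan 16° / sin 80° = 0.2912
true dip = arctan 0.2912 = 16.23°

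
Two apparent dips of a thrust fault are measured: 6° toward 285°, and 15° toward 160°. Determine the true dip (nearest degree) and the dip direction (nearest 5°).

The two traces are lines in the plane: v₁ = (sin 285°·cos 6°, cos 285°·cos 6°, −sin 6°), v₂ = (sin 160°·cos 15°, cos 160°·cos 15°, −sin 15°).
The plane normal is n = v₁ × v₂ ∝ (-0.161, -0.283, 0.787).
tan δ = √(n_x²+n_y²)/n_z = 0.326/0.787, so δ = 22.5°.
Dip direction = atan2(-0.161, -0.283) = 210° (azimuth of n's horizontal projection).

true dip 23°, dip direction 210°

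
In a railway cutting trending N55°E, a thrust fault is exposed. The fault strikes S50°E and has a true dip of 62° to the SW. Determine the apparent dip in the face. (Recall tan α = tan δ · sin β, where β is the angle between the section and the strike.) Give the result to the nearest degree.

The section lies 75° from the strike.
tan α = tan 62° × sin 75° = 1.8807 × 0.9659 = 1.8166
α = arctan(1.8166) = 61.17°

61°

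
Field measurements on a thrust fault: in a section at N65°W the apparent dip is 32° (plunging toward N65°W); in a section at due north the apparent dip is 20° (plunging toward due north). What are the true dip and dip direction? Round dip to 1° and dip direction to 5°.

true dip 32°, dip direction 305°

Each apparent-dip line lies in the plane. As unit vectors (x east, y north, z up), v₁ plunges 32°→N65°W and v₂ plunges 20°→due north.
Cross product v₁ × v₂ gives the pole to the plane: n ∝ (-0.375, 0.263, 0.722).
tan δ = √(n_x²+n_y²)/n_z = 0.458/0.722, so δ = 32.4°.
The horizontal component of n points toward azimuth atan2(n_x, n_y) = 305°, the dip direction.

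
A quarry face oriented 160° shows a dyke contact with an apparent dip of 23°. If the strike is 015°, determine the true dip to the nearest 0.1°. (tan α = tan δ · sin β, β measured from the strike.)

The section is 35° from the strike.
tan δ = tan α / sin β = tan 23° / sin 35° = 0.4245 / 0.5736 = 0.7400
δ = arctan(0.7400) = 36.50°

36.5°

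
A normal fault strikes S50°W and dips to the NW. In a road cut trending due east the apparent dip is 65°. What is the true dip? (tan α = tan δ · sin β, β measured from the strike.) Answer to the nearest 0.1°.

The section is 40° from the strike.
tan(true dip) = tan 65° / sin 40° = 3.3363
δ = arctan(3.3363) = 73.31°

73.3°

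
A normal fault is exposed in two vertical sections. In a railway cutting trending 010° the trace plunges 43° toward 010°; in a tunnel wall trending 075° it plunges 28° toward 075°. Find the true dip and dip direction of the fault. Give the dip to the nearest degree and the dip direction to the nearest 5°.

true dip 43°, dip direction 020°

Represent each trace as a vector plunging at its apparent dip toward its trend (east-north-up frame): v₁ = (0.127, 0.720, -0.682), v₂ = (0.853, 0.229, -0.469).
Cross product v₁ × v₂ gives the pole to the plane: n ∝ (0.182, 0.522, 0.585).
True dip = arccos(n_z / |n|) = arccos(0.7269) = 43.4°.
Dip direction = azimuth of (n_x, n_y) = atan2(0.182, 0.522) = 19°.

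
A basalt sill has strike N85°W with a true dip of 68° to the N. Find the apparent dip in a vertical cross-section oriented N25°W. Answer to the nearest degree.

Angle between strike (N85°W) and section (N25°W): β = 60°.
tan(apparent dip) = tan 68° · sin 60° = 2.1435
α = arctan(2.1435) = 64.99°

65°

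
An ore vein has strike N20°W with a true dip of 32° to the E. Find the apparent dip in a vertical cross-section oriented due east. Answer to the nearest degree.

The section lies 70° from the strike.
tan α = tan 32° × sin 70° = 0.6249 × 0.9397 = 0.5872
apparent dip = arctan 0.5872 = 30.42°

30°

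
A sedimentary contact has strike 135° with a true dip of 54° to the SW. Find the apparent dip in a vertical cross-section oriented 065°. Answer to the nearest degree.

52°

The strike is 135° and the section trends 065°; the acute angle between them is β = 70°.
tan α = tan 54° × sin 70° = 1.3764 × 0.9397 = 1.2934
α = arctan(1.2934) = 52.29°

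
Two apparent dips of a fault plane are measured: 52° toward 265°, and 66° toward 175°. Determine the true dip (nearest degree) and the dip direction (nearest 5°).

true dip 69°, dip direction 205°

Represent each trace as a vector plunging at its apparent dip toward its trend (east-north-up frame): v₁ = (-0.613, -0.054, -0.788), v₂ = (0.035, -0.405, -0.914).
n = v₁ × v₂ = (-0.270, -0.588, 0.250) (taken with n_z > 0).
True dip = arccos(n_z / |n|) = arccos(0.3608) = 68.9°.
The horizontal component of n points toward azimuth atan2(n_x, n_y) = 205°, the dip direction.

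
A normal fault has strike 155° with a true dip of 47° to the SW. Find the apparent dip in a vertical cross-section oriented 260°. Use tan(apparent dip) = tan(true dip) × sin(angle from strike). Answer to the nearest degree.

The strike is 155° and the section trends 260°; the acute angle between them is β = 75°.
tan(apparent dip) = tan 47° · sin 75° = 1.0358
α = arctan(1.0358) = 46.01°

46°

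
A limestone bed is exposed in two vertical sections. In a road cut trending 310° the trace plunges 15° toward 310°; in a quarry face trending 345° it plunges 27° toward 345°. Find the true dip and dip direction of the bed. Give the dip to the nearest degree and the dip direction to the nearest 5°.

Represent each trace as a vector plunging at its apparent dip toward its trend (east-north-up frame): v₁ = (-0.740, 0.621, -0.259), v₂ = (-0.231, 0.861, -0.454).
n = v₁ × v₂ = (0.059, 0.276, 0.494) (taken with n_z > 0).
Dip δ = arctan(|n_h|/n_z) = arctan(0.282/0.494) = 29.8°.
The horizontal component of n points toward azimuth atan2(n_x, n_y) = 12°, the dip direction.

true dip 30°, dip direction 010°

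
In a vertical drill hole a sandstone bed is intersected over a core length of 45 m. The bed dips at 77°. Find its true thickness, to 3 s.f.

10.1 m

True thickness t = h · cos(dip) = 45 × cos 77°
t = 45 × 0.2250 = 10.123 m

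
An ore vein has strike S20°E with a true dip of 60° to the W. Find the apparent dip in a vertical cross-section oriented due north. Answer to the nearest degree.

31°

The strike is S20°E and the section trends due north; the acute angle between them is β = 20°.
tan α = tan 60° × sin 20° = 1.7321 × 0.3420 = 0.5924
apparent dip = arctan 0.5924 = 30.64°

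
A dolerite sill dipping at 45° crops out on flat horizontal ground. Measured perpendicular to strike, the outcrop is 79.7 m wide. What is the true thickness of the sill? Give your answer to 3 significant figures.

True thickness t = w · sin(dip) = 79.7 × sin 45°
t = 79.7 × 0.7071 = 56.356 m

56.4 m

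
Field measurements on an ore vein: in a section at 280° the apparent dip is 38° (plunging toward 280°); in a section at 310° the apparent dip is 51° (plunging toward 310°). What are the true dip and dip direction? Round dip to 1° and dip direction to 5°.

true dip 54°, dip direction 335°

The two traces are lines in the plane: v₁ = (sin 280°·cos 38°, cos 280°·cos 38°, −sin 38°), v₂ = (sin 310°·cos 51°, cos 310°·cos 51°, −sin 51°).
n = v₁ × v₂ = (-0.143, 0.306, 0.248) (taken with n_z > 0).
Dip δ = arctan(|n_h|/n_z) = arctan(0.338/0.248) = 53.7°.
Dip direction = atan2(-0.143, 0.306) = 335° (azimuth of n's horizontal projection).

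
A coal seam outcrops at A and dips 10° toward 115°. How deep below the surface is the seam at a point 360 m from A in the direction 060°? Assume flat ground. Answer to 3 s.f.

The hole lies 55° from the dip direction, so the down-dip offset is 360 × cos 55° = 206.49 m.
Depth = down-dip offset × tan(dip) = 206.49 × tan 10° = 206.49 × 0.1763
Depth = 36.41 m

36.4 m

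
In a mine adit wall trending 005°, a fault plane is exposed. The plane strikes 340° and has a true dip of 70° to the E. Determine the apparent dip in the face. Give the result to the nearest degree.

Angle between strike (340°) and section (005°): β = 25°.
tan(apparent dip) = tan 70° · sin 25° = 1.1611
apparent dip = arctan 1.1611 = 49.26°

49°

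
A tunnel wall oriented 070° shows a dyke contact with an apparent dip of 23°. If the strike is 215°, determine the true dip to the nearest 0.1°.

36.5°

The section is 35° from the strike.
tan(true dip) = tan 23° / sin 35° = 0.7400
true dip = arctan 0.7400 = 36.50°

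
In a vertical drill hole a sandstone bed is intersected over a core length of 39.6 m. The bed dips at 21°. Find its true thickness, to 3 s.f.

True thickness t = h · cos(dip) = 39.6 × cos 21°
t = 39.6 × 0.9336 = 36.970 m

37.0 m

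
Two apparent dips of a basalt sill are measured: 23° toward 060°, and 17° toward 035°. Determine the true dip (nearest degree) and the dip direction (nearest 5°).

The two traces are lines in the plane: v₁ = (sin 60°·cos 23°, cos 60°·cos 23°, −sin 23°), v₂ = (sin 35°·cos 17°, cos 35°·cos 17°, −sin 17°).
n = v₁ × v₂ = (0.172, 0.019, 0.372) (taken with n_z > 0).
Dip δ = arctan(|n_h|/n_z) = arctan(0.173/0.372) = 24.9°.
Dip direction = atan2(0.172, 0.019) = 84° (azimuth of n's horizontal projection).

true dip 25°, dip direction 085°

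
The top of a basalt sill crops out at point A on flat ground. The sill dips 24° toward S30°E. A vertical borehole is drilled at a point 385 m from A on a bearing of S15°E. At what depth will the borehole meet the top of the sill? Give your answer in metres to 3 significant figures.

The hole lies 15° from the dip direction, so the down-dip offset is 385 × cos 15° = 371.88 m.
Depth = down-dip offset × tan(dip) = 371.88 × tan 24° = 371.88 × 0.4452
Depth = 165.57 m

166 m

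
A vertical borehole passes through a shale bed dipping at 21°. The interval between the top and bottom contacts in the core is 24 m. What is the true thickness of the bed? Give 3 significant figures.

True thickness t = h · cos(dip) = 24 × cos 21°
t = 24 × 0.9336 = 22.406 m

22.4 m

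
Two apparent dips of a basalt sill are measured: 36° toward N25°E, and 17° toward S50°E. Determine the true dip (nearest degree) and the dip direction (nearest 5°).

Represent each trace as a vector plunging at its apparent dip toward its trend (east-north-up frame): v₁ = (0.342, 0.733, -0.588), v₂ = (0.733, -0.615, -0.292).
Cross product v₁ × v₂ gives the pole to the plane: n ∝ (0.576, 0.331, 0.747).
True dip = arccos(n_z / |n|) = arccos(0.7476) = 41.6°.
The horizontal component of n points toward azimuth atan2(n_x, n_y) = 60°, the dip direction.

true dip 42°, dip direction 060°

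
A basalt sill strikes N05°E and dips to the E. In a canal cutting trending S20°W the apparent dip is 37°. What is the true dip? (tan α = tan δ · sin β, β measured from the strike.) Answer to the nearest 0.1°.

The section is 15° from the strike.
tan δ = tan α / sin β = tan 37° / sin 15° = 0.7536 / 0.2588 = 2.9115
δ = arctan(2.9115) = 71.04°

71.0°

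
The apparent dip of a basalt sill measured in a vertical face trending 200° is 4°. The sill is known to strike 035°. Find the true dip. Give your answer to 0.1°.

15.1°

The section is 15° from the strike.
tan δ = tan α / sin β = tan 4° / sin 15° = 0.0699 / 0.2588 = 0.2702
true dip = arctan 0.2702 = 15.12°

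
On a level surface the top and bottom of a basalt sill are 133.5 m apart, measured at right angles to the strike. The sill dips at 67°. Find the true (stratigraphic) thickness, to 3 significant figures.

True thickness t = w · sin(dip) = 133.5 × sin 67°
t = 133.5 × 0.9205 = 122.887 m

123 m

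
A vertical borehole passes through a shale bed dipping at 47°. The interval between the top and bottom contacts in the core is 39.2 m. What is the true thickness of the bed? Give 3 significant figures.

True thickness t = h · cos(dip) = 39.2 × cos 47°
t = 39.2 × 0.6820 = 26.734 m

26.7 m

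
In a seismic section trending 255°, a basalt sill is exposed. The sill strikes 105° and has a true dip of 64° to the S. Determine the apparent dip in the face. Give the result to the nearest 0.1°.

Angle between strike (105°) and section (255°): β = 30°.
tan α = tan 64° × sin 30° = 2.0503 × 0.5000 = 1.0252
α = arctan(1.0252) = 45.71°

45.7°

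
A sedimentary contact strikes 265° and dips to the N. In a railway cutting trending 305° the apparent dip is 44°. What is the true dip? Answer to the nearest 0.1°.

56.4°

β = acute angle between strike 265° and section 305° = 40°.
tan δ = tan α / sin β = tan 44° / sin 40° = 0.9657 / 0.6428 = 1.5023
true dip = arctan 1.5023 = 56.35°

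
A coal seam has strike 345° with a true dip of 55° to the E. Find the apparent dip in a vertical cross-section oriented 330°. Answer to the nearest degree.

20°

Angle between strike (345°) and section (330°): β = 15°.
tan α = tan 55° × sin 15° = 1.4281 × 0.2588 = 0.3696
α = arctan(0.3696) = 20.29°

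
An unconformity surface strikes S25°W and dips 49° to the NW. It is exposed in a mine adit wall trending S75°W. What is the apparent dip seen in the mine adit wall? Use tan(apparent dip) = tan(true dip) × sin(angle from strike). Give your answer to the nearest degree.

41°

The section lies 50° from the strike.
tan(apparent dip) = tan 49° · sin 50° = 0.8812
apparent dip = arctan 0.8812 = 41.39°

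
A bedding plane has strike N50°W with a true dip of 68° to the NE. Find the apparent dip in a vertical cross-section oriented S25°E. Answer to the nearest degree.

The strike is N50°W and the section trends S25°E; the acute angle between them is β = 25°.
tan(apparent dip) = tan 68° · sin 25° = 1.0460
α = arctan(1.0460) = 46.29°

46°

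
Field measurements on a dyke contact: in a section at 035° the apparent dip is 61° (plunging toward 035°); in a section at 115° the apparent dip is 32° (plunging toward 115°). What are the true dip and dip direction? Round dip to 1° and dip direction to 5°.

true dip 61°, dip direction 045°

The two traces are lines in the plane: v₁ = (sin 35°·cos 61°, cos 35°·cos 61°, −sin 61°), v₂ = (sin 115°·cos 32°, cos 115°·cos 32°, −sin 32°).
The plane normal is n = v₁ × v₂ ∝ (0.524, 0.525, 0.405).
Dip δ = arctan(|n_h|/n_z) = arctan(0.742/0.405) = 61.4°.
Dip direction = atan2(0.524, 0.525) = 45° (azimuth of n's horizontal projection).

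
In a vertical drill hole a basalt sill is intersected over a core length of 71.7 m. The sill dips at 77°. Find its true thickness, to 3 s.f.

16.1 m

True thickness t = h · cos(dip) = 71.7 × cos 77°
t = 71.7 × 0.2250 = 16.129 m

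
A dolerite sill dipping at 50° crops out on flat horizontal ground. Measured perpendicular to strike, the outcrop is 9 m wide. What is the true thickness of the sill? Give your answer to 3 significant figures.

6.89 m

True thickness t = w · sin(dip) = 9 × sin 50°
t = 9 × 0.7660 = 6.894 m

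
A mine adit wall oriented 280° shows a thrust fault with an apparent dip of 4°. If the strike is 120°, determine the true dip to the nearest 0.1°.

11.6°

The section is 20° from the strike.
tan δ = tan α / sin β = tan 4° / sin 20° = 0.0699 / 0.3420 = 0.2045
true dip = arctan 0.2045 = 11.56°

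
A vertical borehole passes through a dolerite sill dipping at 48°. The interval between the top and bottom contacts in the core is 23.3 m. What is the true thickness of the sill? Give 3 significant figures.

True thickness t = h · cos(dip) = 23.3 × cos 48°
t = 23.3 × 0.6691 = 15.591 m

15.6 m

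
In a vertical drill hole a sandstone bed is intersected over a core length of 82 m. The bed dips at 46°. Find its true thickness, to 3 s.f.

True thickness t = h · cos(dip) = 82 × cos 46°
t = 82 × 0.6947 = 56.962 m

57.0 m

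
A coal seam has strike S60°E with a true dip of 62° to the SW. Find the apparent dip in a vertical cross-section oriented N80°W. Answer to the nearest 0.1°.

The strike is S60°E and the section trends N80°W; the acute angle between them is β = 20°.
tan(apparent dip) = tan 62° · sin 20° = 0.6432
α = arctan(0.6432) = 32.75°

32.8°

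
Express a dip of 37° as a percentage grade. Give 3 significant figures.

grade % = 100 × tan 37° = 100 × 0.7536

75.4%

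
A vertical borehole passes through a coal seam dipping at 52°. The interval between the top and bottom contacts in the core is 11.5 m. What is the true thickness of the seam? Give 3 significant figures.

True thickness t = h · cos(dip) = 11.5 × cos 52°
t = 11.5 × 0.6157 = 7.080 m

7.08 m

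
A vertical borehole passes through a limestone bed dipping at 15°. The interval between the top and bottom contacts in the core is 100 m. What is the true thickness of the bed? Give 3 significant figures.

True thickness t = h · cos(dip) = 100 × cos 15°
t = 100 × 0.9659 = 96.593 m

96.6 m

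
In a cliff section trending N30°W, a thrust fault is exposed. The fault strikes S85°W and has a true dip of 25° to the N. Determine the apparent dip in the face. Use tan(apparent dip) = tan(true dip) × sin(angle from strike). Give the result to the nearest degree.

Angle between strike (S85°W) and section (N30°W): β = 65°.
tan(apparent dip) = tan 25° · sin 65° = 0.4226
apparent dip = arctan 0.4226 = 22.91°

23°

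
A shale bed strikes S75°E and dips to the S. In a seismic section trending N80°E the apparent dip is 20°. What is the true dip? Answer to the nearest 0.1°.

β = acute angle between strike S75°E and section N80°E = 25°.
tan δ = tan α / sin β = tan 20° / sin 25° = 0.3640 / 0.4226 = 0.8612
δ = arctan(0.8612) = 40.74°

40.7°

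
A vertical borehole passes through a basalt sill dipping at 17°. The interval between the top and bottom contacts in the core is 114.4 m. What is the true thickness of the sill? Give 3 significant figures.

True thickness t = h · cos(dip) = 114.4 × cos 17°
t = 114.4 × 0.9563 = 109.401 m

109 m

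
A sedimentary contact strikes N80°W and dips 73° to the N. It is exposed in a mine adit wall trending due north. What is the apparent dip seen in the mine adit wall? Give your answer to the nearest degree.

73°

Angle between strike (N80°W) and section (due north): β = 80°.
tan α = tan 73° × sin 80° = 3.2709 × 0.9848 = 3.2212
α = arctan(3.2212) = 72.75°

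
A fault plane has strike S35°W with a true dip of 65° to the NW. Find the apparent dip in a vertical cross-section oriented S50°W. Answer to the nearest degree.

29°

Angle between strike (S35°W) and section (S50°W): β = 15°.
tan(apparent dip) = tan 65° · sin 15° = 0.5550
apparent dip = arctan 0.5550 = 29.03°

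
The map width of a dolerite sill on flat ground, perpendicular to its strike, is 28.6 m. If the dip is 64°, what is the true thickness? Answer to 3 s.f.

True thickness t = w · sin(dip) = 28.6 × sin 64°
t = 28.6 × 0.8988 = 25.706 m

25.7 m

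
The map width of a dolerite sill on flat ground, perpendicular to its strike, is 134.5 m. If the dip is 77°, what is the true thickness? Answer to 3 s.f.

131 m

True thickness t = w · sin(dip) = 134.5 × sin 77°
t = 134.5 × 0.9744 = 131.053 m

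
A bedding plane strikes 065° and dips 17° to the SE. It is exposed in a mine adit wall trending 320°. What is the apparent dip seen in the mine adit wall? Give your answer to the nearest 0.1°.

Angle between strike (065°) and section (320°): β = 75°.
tan(apparent dip) = tan 17° · sin 75° = 0.2953
α = arctan(0.2953) = 16.45°

16.5°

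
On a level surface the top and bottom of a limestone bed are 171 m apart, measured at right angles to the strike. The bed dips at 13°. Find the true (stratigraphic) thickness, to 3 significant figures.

True thickness t = w · sin(dip) = 171 × sin 13°
t = 171 × 0.2250 = 38.467 m

38.5 m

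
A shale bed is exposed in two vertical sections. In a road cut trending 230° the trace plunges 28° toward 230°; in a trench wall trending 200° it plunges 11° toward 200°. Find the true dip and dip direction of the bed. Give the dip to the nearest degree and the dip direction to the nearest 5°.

true dip 37°, dip direction 275°

Represent each trace as a vector plunging at its apparent dip toward its trend (east-north-up frame): v₁ = (-0.676, -0.568, -0.469), v₂ = (-0.336, -0.922, -0.191).
Cross product v₁ × v₂ gives the pole to the plane: n ∝ (-0.325, 0.029, 0.433).
True dip = arccos(n_z / |n|) = arccos(0.7991) = 37.0°.
Dip direction = azimuth of (n_x, n_y) = atan2(-0.325, 0.029) = 275°.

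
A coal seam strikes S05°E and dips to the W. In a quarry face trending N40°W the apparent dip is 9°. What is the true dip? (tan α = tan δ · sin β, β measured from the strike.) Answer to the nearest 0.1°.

15.4°

The section is 35° from the strike.
tan(true dip) = tan 9° / sin 35° = 0.2761
δ = arctan(0.2761) = 15.44°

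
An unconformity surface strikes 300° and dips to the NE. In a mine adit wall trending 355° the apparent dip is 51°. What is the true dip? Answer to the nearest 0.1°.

The section is 55° from the strike.
tan δ = tan α / sin β = tan 51° / sin 55° = 1.2349 / 0.8192 = 1.5075
true dip = arctan 1.5075 = 56.44°

56.4°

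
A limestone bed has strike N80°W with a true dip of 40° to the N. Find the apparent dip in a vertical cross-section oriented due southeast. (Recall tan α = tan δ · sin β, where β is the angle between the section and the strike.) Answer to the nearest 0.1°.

Angle between strike (N80°W) and section (due southeast): β = 35°.
tan α = tan 40° × sin 35° = 0.8391 × 0.5736 = 0.4813
apparent dip = arctan 0.4813 = 25.70°

25.7°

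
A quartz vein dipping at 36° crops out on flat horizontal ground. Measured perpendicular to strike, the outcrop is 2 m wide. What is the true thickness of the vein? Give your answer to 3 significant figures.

True thickness t = w · sin(dip) = 2 × sin 36°
t = 2 × 0.5878 = 1.176 m

1.18 m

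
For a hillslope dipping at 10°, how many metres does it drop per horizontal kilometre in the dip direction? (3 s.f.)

drop per km = 1000 × tan 10° = 1000 × 0.1763

176 m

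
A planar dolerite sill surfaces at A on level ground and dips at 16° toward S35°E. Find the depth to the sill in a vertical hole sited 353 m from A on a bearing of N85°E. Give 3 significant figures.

The hole lies 60° from the dip direction, so the down-dip offset is 353 × cos 60° = 176.50 m.
Depth = down-dip offset × tan(dip) = 176.50 × tan 16° = 176.50 × 0.2867
Depth = 50.61 m

50.6 m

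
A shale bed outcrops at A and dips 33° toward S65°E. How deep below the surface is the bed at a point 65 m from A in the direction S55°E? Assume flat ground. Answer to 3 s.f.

41.6 m

The hole lies 10° from the dip direction, so the down-dip offset is 65 × cos 10° = 64.01 m.
Depth = down-dip offset × tan(dip) = 64.01 × tan 33° = 64.01 × 0.6494
Depth = 41.57 m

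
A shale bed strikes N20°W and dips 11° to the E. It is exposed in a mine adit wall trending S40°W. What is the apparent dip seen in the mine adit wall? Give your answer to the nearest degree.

The section lies 60° from the strike.
tan(apparent dip) = tan 11° · sin 60° = 0.1683
apparent dip = arctan 0.1683 = 9.56°

10°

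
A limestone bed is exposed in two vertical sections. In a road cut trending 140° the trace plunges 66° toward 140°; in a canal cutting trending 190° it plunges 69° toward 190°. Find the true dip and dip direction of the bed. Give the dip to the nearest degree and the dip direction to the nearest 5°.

true dip 70°, dip direction 175°

The two traces are lines in the plane: v₁ = (sin 140°·cos 66°, cos 140°·cos 66°, −sin 66°), v₂ = (sin 190°·cos 69°, cos 190°·cos 69°, −sin 69°).
n = v₁ × v₂ = (0.032, -0.301, 0.112) (taken with n_z > 0).
True dip = arccos(n_z / |n|) = arccos(0.3462) = 69.7°.
Dip direction = atan2(0.032, -0.301) = 174° (azimuth of n's horizontal projection).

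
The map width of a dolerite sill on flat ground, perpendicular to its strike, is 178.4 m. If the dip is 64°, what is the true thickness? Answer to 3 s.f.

True thickness t = w · sin(dip) = 178.4 × sin 64°
t = 178.4 × 0.8988 = 160.345 m

160 m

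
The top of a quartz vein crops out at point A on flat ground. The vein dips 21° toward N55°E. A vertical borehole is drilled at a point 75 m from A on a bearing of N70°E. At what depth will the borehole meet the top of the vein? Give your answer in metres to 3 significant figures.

27.8 m

The hole lies 15° from the dip direction, so the down-dip offset is 75 × cos 15° = 72.44 m.
Depth = down-dip offset × tan(dip) = 72.44 × tan 21° = 72.44 × 0.3839
Depth = 27.81 m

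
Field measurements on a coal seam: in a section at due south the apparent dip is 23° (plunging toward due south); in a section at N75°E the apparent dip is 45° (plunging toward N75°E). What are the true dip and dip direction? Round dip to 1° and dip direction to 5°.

Each apparent-dip line lies in the plane. As unit vectors (x east, y north, z up), v₁ plunges 23°→due south and v₂ plunges 45°→N75°E.
The plane normal is n = v₁ × v₂ ∝ (0.722, -0.267, 0.629).
tan δ = √(n_x²+n_y²)/n_z = 0.770/0.629, so δ = 50.8°.
The horizontal component of n points toward azimuth atan2(n_x, n_y) = 110°, the dip direction.

true dip 51°, dip direction 110°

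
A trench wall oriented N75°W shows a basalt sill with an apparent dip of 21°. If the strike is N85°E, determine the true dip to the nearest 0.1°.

48.3°

β = acute angle between strike N85°E and section N75°W = 20°.
tan δ = tan α / sin β = tan 21° / sin 20° = 0.3839 / 0.3420 = 1.1223
δ = arctan(1.1223) = 48.30°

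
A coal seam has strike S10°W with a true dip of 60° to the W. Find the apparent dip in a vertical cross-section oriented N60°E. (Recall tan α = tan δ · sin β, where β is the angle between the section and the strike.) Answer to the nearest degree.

Angle between strike (S10°W) and section (N60°E): β = 50°.
tan α = tan 60° × sin 50° = 1.7321 × 0.7660 = 1.3268
apparent dip = arctan 1.3268 = 53.00°

53°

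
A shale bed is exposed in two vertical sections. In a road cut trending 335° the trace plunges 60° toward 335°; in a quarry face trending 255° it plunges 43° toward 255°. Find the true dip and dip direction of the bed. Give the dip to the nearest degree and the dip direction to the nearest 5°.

Represent each trace as a vector plunging at its apparent dip toward its trend (east-north-up frame): v₁ = (-0.211, 0.453, -0.866), v₂ = (-0.706, -0.189, -0.682).
n = v₁ × v₂ = (-0.473, 0.468, 0.360) (taken with n_z > 0).
Dip δ = arctan(|n_h|/n_z) = arctan(0.665/0.360) = 61.6°.
Dip direction = atan2(-0.473, 0.468) = 315° (azimuth of n's horizontal projection).

true dip 62°, dip direction 315°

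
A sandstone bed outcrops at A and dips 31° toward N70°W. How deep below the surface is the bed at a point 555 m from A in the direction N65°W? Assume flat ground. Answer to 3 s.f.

The hole lies 5° from the dip direction, so the down-dip offset is 555 × cos 5° = 552.89 m.
Depth = down-dip offset × tan(dip) = 552.89 × tan 31° = 552.89 × 0.6009
Depth = 332.21 m

332 m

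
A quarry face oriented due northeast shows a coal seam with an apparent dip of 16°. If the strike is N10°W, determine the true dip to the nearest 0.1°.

19.3°

β = acute angle between strike N10°W and section due northeast = 55°.
tan δ = tan α / sin β = tan 16° / sin 55° = 0.2867 / 0.8192 = 0.3501
δ = arctan(0.3501) = 19.29°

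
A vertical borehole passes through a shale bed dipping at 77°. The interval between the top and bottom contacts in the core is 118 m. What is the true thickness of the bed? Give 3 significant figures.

True thickness t = h · cos(dip) = 118 × cos 77°
t = 118 × 0.2250 = 26.544 m

26.5 m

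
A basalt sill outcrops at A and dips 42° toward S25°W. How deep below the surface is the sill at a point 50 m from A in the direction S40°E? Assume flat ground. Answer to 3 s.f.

The hole lies 65° from the dip direction, so the down-dip offset is 50 × cos 65° = 21.13 m.
Depth = down-dip offset × tan(dip) = 21.13 × tan 42° = 21.13 × 0.9004
Depth = 19.03 m

19.0 m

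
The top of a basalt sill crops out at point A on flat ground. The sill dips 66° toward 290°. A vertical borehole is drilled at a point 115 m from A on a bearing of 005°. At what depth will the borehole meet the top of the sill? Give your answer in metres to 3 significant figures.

66.9 m

The hole lies 75° from the dip direction, so the down-dip offset is 115 × cos 75° = 29.76 m.
Depth = down-dip offset × tan(dip) = 29.76 × tan 66° = 29.76 × 2.2460
Depth = 66.85 m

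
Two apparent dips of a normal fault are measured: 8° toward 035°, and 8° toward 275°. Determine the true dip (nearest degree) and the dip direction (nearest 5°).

Represent each trace as a vector plunging at its apparent dip toward its trend (east-north-up frame): v₁ = (0.568, 0.811, -0.139), v₂ = (-0.986, 0.086, -0.139).
Cross product v₁ × v₂ gives the pole to the plane: n ∝ (-0.101, 0.216, 0.849).
tan δ = √(n_x²+n_y²)/n_z = 0.239/0.849, so δ = 15.7°.
Dip direction = atan2(-0.101, 0.216) = 335° (azimuth of n's horizontal projection).

true dip 16°, dip direction 335°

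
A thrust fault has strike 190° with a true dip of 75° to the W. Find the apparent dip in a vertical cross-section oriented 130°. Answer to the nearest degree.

73°

The strike is 190° and the section trends 130°; the acute angle between them is β = 60°.
tan α = tan 75° × sin 60° = 3.7321 × 0.8660 = 3.2321
apparent dip = arctan 3.2321 = 72.81°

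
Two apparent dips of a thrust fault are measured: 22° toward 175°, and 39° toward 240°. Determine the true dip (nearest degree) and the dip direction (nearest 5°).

The two traces are lines in the plane: v₁ = (sin 175°·cos 22°, cos 175°·cos 22°, −sin 22°), v₂ = (sin 240°·cos 39°, cos 240°·cos 39°, −sin 39°).
The plane normal is n = v₁ × v₂ ∝ (-0.436, -0.303, 0.653).
Dip δ = arctan(|n_h|/n_z) = arctan(0.531/0.653) = 39.1°.
The horizontal component of n points toward azimuth atan2(n_x, n_y) = 235°, the dip direction.

true dip 39°, dip direction 235°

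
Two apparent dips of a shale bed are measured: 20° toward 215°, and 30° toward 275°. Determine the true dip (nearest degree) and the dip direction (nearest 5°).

The two traces are lines in the plane: v₁ = (sin 215°·cos 20°, cos 215°·cos 20°, −sin 20°), v₂ = (sin 275°·cos 30°, cos 275°·cos 30°, −sin 30°).
n = v₁ × v₂ = (-0.411, -0.026, 0.705) (taken with n_z > 0).
tan δ = √(n_x²+n_y²)/n_z = 0.411/0.705, so δ = 30.3°.
Dip direction = atan2(-0.411, -0.026) = 266° (azimuth of n's horizontal projection).

true dip 30°, dip direction 265°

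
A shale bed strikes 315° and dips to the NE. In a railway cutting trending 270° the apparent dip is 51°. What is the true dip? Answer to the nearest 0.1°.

60.2°

β = acute angle between strike 315° and section 270° = 45°.
tan δ = tan α / sin β = tan 51° / sin 45° = 1.2349 / 0.7071 = 1.7464
δ = arctan(1.7464) = 60.20°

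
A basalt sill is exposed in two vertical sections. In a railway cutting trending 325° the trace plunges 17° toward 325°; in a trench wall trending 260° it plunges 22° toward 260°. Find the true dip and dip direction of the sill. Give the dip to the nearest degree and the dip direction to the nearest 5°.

Each apparent-dip line lies in the plane. As unit vectors (x east, y north, z up), v₁ plunges 17°→325° and v₂ plunges 22°→260°.
n = v₁ × v₂ = (-0.341, 0.061, 0.804) (taken with n_z > 0).
tan δ = √(n_x²+n_y²)/n_z = 0.346/0.804, so δ = 23.3°.
Dip direction = atan2(-0.341, 0.061) = 280° (azimuth of n's horizontal projection).

true dip 23°, dip direction 280°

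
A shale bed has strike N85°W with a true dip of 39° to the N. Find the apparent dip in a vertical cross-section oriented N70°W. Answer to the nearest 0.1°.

The section lies 15° from the strike.
tan(apparent dip) = tan 39° · sin 15° = 0.2096
α = arctan(0.2096) = 11.84°

11.8°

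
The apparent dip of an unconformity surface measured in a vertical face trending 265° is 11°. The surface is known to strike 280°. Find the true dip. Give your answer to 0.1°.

36.9°

The section is 15° from the strike.
tan(true dip) = tan 11° / sin 15° = 0.7510
true dip = arctan 0.7510 = 36.91°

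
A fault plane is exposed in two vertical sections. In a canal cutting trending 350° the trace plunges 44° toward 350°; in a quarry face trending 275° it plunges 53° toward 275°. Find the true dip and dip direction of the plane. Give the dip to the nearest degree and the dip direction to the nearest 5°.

true dip 56°, dip direction 300°

Each apparent-dip line lies in the plane. As unit vectors (x east, y north, z up), v₁ plunges 44°→350° and v₂ plunges 53°→275°.
n = v₁ × v₂ = (-0.529, 0.317, 0.418) (taken with n_z > 0).
tan δ = √(n_x²+n_y²)/n_z = 0.617/0.418, so δ = 55.9°.
Dip direction = azimuth of (n_x, n_y) = atan2(-0.529, 0.317) = 301°.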